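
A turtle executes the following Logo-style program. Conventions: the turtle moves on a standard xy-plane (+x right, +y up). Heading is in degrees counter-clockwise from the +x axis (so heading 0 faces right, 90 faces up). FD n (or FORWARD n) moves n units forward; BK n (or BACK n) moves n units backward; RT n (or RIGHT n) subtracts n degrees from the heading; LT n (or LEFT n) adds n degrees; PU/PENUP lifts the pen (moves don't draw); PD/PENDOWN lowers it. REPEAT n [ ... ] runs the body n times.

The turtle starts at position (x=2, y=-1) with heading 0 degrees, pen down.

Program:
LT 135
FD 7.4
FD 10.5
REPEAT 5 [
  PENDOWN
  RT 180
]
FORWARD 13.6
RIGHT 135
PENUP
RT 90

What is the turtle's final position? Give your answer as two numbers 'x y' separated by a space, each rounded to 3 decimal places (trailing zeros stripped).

Executing turtle program step by step:
Start: pos=(2,-1), heading=0, pen down
LT 135: heading 0 -> 135
FD 7.4: (2,-1) -> (-3.233,4.233) [heading=135, draw]
FD 10.5: (-3.233,4.233) -> (-10.657,11.657) [heading=135, draw]
REPEAT 5 [
  -- iteration 1/5 --
  PD: pen down
  RT 180: heading 135 -> 315
  -- iteration 2/5 --
  PD: pen down
  RT 180: heading 315 -> 135
  -- iteration 3/5 --
  PD: pen down
  RT 180: heading 135 -> 315
  -- iteration 4/5 --
  PD: pen down
  RT 180: heading 315 -> 135
  -- iteration 5/5 --
  PD: pen down
  RT 180: heading 135 -> 315
]
FD 13.6: (-10.657,11.657) -> (-1.041,2.041) [heading=315, draw]
RT 135: heading 315 -> 180
PU: pen up
RT 90: heading 180 -> 90
Final: pos=(-1.041,2.041), heading=90, 3 segment(s) drawn

Answer: -1.041 2.041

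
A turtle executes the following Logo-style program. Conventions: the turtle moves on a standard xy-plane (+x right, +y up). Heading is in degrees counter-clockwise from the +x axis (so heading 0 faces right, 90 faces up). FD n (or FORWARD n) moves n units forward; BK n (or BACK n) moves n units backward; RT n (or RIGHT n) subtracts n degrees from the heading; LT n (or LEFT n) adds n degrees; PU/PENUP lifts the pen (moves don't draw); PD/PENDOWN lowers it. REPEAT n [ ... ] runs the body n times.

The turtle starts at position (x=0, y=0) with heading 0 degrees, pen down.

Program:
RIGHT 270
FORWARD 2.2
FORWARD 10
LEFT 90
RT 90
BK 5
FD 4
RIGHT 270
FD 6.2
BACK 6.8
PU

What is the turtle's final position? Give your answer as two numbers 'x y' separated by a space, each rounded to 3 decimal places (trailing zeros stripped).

Answer: 0.6 11.2

Derivation:
Executing turtle program step by step:
Start: pos=(0,0), heading=0, pen down
RT 270: heading 0 -> 90
FD 2.2: (0,0) -> (0,2.2) [heading=90, draw]
FD 10: (0,2.2) -> (0,12.2) [heading=90, draw]
LT 90: heading 90 -> 180
RT 90: heading 180 -> 90
BK 5: (0,12.2) -> (0,7.2) [heading=90, draw]
FD 4: (0,7.2) -> (0,11.2) [heading=90, draw]
RT 270: heading 90 -> 180
FD 6.2: (0,11.2) -> (-6.2,11.2) [heading=180, draw]
BK 6.8: (-6.2,11.2) -> (0.6,11.2) [heading=180, draw]
PU: pen up
Final: pos=(0.6,11.2), heading=180, 6 segment(s) drawn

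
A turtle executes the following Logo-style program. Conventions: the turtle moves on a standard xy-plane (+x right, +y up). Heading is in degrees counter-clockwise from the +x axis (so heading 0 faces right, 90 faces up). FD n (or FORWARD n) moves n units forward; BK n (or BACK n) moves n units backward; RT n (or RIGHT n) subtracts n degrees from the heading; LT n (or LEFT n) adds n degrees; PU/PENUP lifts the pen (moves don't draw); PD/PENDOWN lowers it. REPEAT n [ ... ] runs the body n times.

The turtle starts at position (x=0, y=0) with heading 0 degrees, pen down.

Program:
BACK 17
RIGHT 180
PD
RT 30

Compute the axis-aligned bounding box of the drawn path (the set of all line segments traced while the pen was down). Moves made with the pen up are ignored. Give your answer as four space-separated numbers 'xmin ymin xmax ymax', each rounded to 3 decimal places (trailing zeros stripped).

Executing turtle program step by step:
Start: pos=(0,0), heading=0, pen down
BK 17: (0,0) -> (-17,0) [heading=0, draw]
RT 180: heading 0 -> 180
PD: pen down
RT 30: heading 180 -> 150
Final: pos=(-17,0), heading=150, 1 segment(s) drawn

Segment endpoints: x in {-17, 0}, y in {0}
xmin=-17, ymin=0, xmax=0, ymax=0

Answer: -17 0 0 0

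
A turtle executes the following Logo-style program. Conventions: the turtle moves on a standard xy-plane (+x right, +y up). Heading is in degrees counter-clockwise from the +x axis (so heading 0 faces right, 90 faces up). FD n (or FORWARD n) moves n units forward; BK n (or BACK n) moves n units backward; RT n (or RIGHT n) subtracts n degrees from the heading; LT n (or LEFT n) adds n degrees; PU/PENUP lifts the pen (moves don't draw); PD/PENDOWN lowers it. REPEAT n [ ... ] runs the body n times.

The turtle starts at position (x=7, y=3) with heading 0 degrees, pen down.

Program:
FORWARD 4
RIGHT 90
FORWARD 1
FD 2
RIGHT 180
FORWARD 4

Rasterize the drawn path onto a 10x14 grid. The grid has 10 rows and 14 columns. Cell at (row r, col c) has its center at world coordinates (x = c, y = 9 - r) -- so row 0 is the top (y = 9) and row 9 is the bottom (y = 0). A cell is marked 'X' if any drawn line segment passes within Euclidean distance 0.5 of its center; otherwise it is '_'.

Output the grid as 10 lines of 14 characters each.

Answer: ______________
______________
______________
______________
______________
___________X__
_______XXXXX__
___________X__
___________X__
___________X__

Derivation:
Segment 0: (7,3) -> (11,3)
Segment 1: (11,3) -> (11,2)
Segment 2: (11,2) -> (11,0)
Segment 3: (11,0) -> (11,4)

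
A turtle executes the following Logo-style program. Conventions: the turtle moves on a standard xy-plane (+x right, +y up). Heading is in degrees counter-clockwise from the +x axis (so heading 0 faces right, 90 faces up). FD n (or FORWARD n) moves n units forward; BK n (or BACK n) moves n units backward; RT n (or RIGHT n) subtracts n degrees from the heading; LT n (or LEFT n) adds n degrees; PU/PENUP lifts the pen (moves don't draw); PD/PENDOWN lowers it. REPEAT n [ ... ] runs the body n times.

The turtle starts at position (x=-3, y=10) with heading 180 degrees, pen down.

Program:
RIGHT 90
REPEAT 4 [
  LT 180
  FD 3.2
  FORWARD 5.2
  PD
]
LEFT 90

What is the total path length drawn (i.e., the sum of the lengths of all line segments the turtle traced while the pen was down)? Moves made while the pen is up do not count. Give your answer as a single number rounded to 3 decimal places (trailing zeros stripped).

Answer: 33.6

Derivation:
Executing turtle program step by step:
Start: pos=(-3,10), heading=180, pen down
RT 90: heading 180 -> 90
REPEAT 4 [
  -- iteration 1/4 --
  LT 180: heading 90 -> 270
  FD 3.2: (-3,10) -> (-3,6.8) [heading=270, draw]
  FD 5.2: (-3,6.8) -> (-3,1.6) [heading=270, draw]
  PD: pen down
  -- iteration 2/4 --
  LT 180: heading 270 -> 90
  FD 3.2: (-3,1.6) -> (-3,4.8) [heading=90, draw]
  FD 5.2: (-3,4.8) -> (-3,10) [heading=90, draw]
  PD: pen down
  -- iteration 3/4 --
  LT 180: heading 90 -> 270
  FD 3.2: (-3,10) -> (-3,6.8) [heading=270, draw]
  FD 5.2: (-3,6.8) -> (-3,1.6) [heading=270, draw]
  PD: pen down
  -- iteration 4/4 --
  LT 180: heading 270 -> 90
  FD 3.2: (-3,1.6) -> (-3,4.8) [heading=90, draw]
  FD 5.2: (-3,4.8) -> (-3,10) [heading=90, draw]
  PD: pen down
]
LT 90: heading 90 -> 180
Final: pos=(-3,10), heading=180, 8 segment(s) drawn

Segment lengths:
  seg 1: (-3,10) -> (-3,6.8), length = 3.2
  seg 2: (-3,6.8) -> (-3,1.6), length = 5.2
  seg 3: (-3,1.6) -> (-3,4.8), length = 3.2
  seg 4: (-3,4.8) -> (-3,10), length = 5.2
  seg 5: (-3,10) -> (-3,6.8), length = 3.2
  seg 6: (-3,6.8) -> (-3,1.6), length = 5.2
  seg 7: (-3,1.6) -> (-3,4.8), length = 3.2
  seg 8: (-3,4.8) -> (-3,10), length = 5.2
Total = 33.6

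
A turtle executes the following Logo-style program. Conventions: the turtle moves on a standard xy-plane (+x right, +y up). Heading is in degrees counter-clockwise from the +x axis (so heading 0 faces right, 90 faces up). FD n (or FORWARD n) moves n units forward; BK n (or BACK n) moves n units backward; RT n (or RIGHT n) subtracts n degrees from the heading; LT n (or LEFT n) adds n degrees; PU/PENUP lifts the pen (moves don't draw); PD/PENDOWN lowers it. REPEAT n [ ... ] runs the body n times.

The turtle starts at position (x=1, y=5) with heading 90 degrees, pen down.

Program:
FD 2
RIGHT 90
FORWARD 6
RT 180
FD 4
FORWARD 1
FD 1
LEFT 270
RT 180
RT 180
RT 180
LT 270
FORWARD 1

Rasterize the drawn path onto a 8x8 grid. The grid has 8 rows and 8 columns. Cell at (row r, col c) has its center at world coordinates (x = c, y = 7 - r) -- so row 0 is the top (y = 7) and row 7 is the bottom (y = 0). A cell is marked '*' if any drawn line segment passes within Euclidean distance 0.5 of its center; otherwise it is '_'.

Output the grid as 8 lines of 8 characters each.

Answer: ********
_*______
_*______
________
________
________
________
________

Derivation:
Segment 0: (1,5) -> (1,7)
Segment 1: (1,7) -> (7,7)
Segment 2: (7,7) -> (3,7)
Segment 3: (3,7) -> (2,7)
Segment 4: (2,7) -> (1,7)
Segment 5: (1,7) -> (0,7)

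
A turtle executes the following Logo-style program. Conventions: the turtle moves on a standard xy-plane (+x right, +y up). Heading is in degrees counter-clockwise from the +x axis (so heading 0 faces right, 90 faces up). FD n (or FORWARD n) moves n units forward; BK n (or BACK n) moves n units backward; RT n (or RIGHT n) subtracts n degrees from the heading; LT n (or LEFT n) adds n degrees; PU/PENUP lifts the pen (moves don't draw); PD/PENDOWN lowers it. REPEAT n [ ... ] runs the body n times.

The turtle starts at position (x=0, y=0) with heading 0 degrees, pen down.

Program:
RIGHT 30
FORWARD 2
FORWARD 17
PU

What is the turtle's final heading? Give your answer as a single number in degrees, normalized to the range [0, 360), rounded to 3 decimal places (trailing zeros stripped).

Answer: 330

Derivation:
Executing turtle program step by step:
Start: pos=(0,0), heading=0, pen down
RT 30: heading 0 -> 330
FD 2: (0,0) -> (1.732,-1) [heading=330, draw]
FD 17: (1.732,-1) -> (16.454,-9.5) [heading=330, draw]
PU: pen up
Final: pos=(16.454,-9.5), heading=330, 2 segment(s) drawn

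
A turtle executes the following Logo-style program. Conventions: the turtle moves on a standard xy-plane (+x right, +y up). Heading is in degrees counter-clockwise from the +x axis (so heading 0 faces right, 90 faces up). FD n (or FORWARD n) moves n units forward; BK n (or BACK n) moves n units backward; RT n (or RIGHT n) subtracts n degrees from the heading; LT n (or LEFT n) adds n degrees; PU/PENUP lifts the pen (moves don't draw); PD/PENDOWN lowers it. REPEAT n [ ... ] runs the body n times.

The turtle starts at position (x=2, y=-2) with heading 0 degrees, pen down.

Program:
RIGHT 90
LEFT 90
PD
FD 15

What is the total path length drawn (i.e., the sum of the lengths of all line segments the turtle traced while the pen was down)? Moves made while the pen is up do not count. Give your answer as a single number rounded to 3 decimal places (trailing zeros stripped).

Executing turtle program step by step:
Start: pos=(2,-2), heading=0, pen down
RT 90: heading 0 -> 270
LT 90: heading 270 -> 0
PD: pen down
FD 15: (2,-2) -> (17,-2) [heading=0, draw]
Final: pos=(17,-2), heading=0, 1 segment(s) drawn

Segment lengths:
  seg 1: (2,-2) -> (17,-2), length = 15
Total = 15

Answer: 15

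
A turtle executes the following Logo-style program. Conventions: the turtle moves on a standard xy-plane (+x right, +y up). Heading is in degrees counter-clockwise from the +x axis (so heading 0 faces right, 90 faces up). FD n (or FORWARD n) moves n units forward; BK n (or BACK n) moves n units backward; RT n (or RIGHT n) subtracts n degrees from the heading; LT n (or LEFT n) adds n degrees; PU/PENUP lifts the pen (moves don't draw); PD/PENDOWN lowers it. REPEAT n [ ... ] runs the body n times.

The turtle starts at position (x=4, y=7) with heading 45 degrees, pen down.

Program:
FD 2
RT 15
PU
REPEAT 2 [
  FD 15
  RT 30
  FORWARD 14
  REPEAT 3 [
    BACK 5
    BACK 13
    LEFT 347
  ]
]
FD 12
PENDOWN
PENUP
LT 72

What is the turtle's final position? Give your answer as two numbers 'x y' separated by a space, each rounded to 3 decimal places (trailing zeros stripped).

Answer: -13.733 46.492

Derivation:
Executing turtle program step by step:
Start: pos=(4,7), heading=45, pen down
FD 2: (4,7) -> (5.414,8.414) [heading=45, draw]
RT 15: heading 45 -> 30
PU: pen up
REPEAT 2 [
  -- iteration 1/2 --
  FD 15: (5.414,8.414) -> (18.405,15.914) [heading=30, move]
  RT 30: heading 30 -> 0
  FD 14: (18.405,15.914) -> (32.405,15.914) [heading=0, move]
  REPEAT 3 [
    -- iteration 1/3 --
    BK 5: (32.405,15.914) -> (27.405,15.914) [heading=0, move]
    BK 13: (27.405,15.914) -> (14.405,15.914) [heading=0, move]
    LT 347: heading 0 -> 347
    -- iteration 2/3 --
    BK 5: (14.405,15.914) -> (9.533,17.039) [heading=347, move]
    BK 13: (9.533,17.039) -> (-3.134,19.963) [heading=347, move]
    LT 347: heading 347 -> 334
    -- iteration 3/3 --
    BK 5: (-3.134,19.963) -> (-7.628,22.155) [heading=334, move]
    BK 13: (-7.628,22.155) -> (-19.312,27.854) [heading=334, move]
    LT 347: heading 334 -> 321
  ]
  -- iteration 2/2 --
  FD 15: (-19.312,27.854) -> (-7.655,18.414) [heading=321, move]
  RT 30: heading 321 -> 291
  FD 14: (-7.655,18.414) -> (-2.638,5.344) [heading=291, move]
  REPEAT 3 [
    -- iteration 1/3 --
    BK 5: (-2.638,5.344) -> (-4.43,10.012) [heading=291, move]
    BK 13: (-4.43,10.012) -> (-9.089,22.149) [heading=291, move]
    LT 347: heading 291 -> 278
    -- iteration 2/3 --
    BK 5: (-9.089,22.149) -> (-9.785,27.1) [heading=278, move]
    BK 13: (-9.785,27.1) -> (-11.594,39.973) [heading=278, move]
    LT 347: heading 278 -> 265
    -- iteration 3/3 --
    BK 5: (-11.594,39.973) -> (-11.158,44.954) [heading=265, move]
    BK 13: (-11.158,44.954) -> (-10.025,57.905) [heading=265, move]
    LT 347: heading 265 -> 252
  ]
]
FD 12: (-10.025,57.905) -> (-13.733,46.492) [heading=252, move]
PD: pen down
PU: pen up
LT 72: heading 252 -> 324
Final: pos=(-13.733,46.492), heading=324, 1 segment(s) drawn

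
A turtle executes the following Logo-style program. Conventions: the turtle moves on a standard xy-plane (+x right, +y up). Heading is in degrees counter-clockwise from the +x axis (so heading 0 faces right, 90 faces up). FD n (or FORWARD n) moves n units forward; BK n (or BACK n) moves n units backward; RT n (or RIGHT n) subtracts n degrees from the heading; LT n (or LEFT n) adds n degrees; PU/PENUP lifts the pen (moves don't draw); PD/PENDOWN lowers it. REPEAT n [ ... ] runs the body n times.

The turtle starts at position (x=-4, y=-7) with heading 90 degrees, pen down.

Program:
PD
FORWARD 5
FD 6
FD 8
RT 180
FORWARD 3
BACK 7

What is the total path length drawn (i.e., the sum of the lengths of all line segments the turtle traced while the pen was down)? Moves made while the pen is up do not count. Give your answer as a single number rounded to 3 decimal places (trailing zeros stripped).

Answer: 29

Derivation:
Executing turtle program step by step:
Start: pos=(-4,-7), heading=90, pen down
PD: pen down
FD 5: (-4,-7) -> (-4,-2) [heading=90, draw]
FD 6: (-4,-2) -> (-4,4) [heading=90, draw]
FD 8: (-4,4) -> (-4,12) [heading=90, draw]
RT 180: heading 90 -> 270
FD 3: (-4,12) -> (-4,9) [heading=270, draw]
BK 7: (-4,9) -> (-4,16) [heading=270, draw]
Final: pos=(-4,16), heading=270, 5 segment(s) drawn

Segment lengths:
  seg 1: (-4,-7) -> (-4,-2), length = 5
  seg 2: (-4,-2) -> (-4,4), length = 6
  seg 3: (-4,4) -> (-4,12), length = 8
  seg 4: (-4,12) -> (-4,9), length = 3
  seg 5: (-4,9) -> (-4,16), length = 7
Total = 29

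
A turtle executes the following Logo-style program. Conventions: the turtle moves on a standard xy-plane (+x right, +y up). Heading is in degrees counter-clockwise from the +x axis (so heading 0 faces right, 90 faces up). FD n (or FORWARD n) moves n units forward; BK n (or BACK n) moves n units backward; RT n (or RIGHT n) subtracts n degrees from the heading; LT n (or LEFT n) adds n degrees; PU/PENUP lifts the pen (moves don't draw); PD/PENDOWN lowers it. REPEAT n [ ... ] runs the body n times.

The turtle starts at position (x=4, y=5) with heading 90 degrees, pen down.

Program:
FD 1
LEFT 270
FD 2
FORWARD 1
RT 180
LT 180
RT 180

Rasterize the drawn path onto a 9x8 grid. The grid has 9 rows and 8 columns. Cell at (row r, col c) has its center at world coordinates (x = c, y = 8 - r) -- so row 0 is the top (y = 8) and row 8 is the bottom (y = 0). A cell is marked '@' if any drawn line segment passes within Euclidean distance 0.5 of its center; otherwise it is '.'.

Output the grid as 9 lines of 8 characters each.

Segment 0: (4,5) -> (4,6)
Segment 1: (4,6) -> (6,6)
Segment 2: (6,6) -> (7,6)

Answer: ........
........
....@@@@
....@...
........
........
........
........
........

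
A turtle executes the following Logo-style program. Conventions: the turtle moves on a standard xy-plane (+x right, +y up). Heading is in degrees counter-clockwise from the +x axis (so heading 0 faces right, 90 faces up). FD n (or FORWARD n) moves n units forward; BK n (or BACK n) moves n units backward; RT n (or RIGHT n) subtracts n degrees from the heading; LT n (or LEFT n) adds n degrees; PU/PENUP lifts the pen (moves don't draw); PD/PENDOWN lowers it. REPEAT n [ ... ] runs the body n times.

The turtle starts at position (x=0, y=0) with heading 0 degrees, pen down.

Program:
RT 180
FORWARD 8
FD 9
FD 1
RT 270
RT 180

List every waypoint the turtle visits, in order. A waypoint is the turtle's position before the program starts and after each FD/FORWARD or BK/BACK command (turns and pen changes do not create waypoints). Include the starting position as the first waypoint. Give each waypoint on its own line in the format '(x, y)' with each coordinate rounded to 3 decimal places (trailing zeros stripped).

Answer: (0, 0)
(-8, 0)
(-17, 0)
(-18, 0)

Derivation:
Executing turtle program step by step:
Start: pos=(0,0), heading=0, pen down
RT 180: heading 0 -> 180
FD 8: (0,0) -> (-8,0) [heading=180, draw]
FD 9: (-8,0) -> (-17,0) [heading=180, draw]
FD 1: (-17,0) -> (-18,0) [heading=180, draw]
RT 270: heading 180 -> 270
RT 180: heading 270 -> 90
Final: pos=(-18,0), heading=90, 3 segment(s) drawn
Waypoints (4 total):
(0, 0)
(-8, 0)
(-17, 0)
(-18, 0)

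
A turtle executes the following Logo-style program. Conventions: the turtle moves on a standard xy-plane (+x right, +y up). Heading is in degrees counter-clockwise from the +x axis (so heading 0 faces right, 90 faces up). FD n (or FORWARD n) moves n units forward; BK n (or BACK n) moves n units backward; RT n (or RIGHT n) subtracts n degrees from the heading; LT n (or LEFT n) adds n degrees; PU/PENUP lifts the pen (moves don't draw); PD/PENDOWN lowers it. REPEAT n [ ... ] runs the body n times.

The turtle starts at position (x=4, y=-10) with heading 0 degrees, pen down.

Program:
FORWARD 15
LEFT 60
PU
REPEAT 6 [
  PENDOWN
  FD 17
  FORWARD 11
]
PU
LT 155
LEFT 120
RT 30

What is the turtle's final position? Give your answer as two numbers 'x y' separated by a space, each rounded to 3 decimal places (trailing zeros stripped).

Executing turtle program step by step:
Start: pos=(4,-10), heading=0, pen down
FD 15: (4,-10) -> (19,-10) [heading=0, draw]
LT 60: heading 0 -> 60
PU: pen up
REPEAT 6 [
  -- iteration 1/6 --
  PD: pen down
  FD 17: (19,-10) -> (27.5,4.722) [heading=60, draw]
  FD 11: (27.5,4.722) -> (33,14.249) [heading=60, draw]
  -- iteration 2/6 --
  PD: pen down
  FD 17: (33,14.249) -> (41.5,28.971) [heading=60, draw]
  FD 11: (41.5,28.971) -> (47,38.497) [heading=60, draw]
  -- iteration 3/6 --
  PD: pen down
  FD 17: (47,38.497) -> (55.5,53.22) [heading=60, draw]
  FD 11: (55.5,53.22) -> (61,62.746) [heading=60, draw]
  -- iteration 4/6 --
  PD: pen down
  FD 17: (61,62.746) -> (69.5,77.469) [heading=60, draw]
  FD 11: (69.5,77.469) -> (75,86.995) [heading=60, draw]
  -- iteration 5/6 --
  PD: pen down
  FD 17: (75,86.995) -> (83.5,101.717) [heading=60, draw]
  FD 11: (83.5,101.717) -> (89,111.244) [heading=60, draw]
  -- iteration 6/6 --
  PD: pen down
  FD 17: (89,111.244) -> (97.5,125.966) [heading=60, draw]
  FD 11: (97.5,125.966) -> (103,135.492) [heading=60, draw]
]
PU: pen up
LT 155: heading 60 -> 215
LT 120: heading 215 -> 335
RT 30: heading 335 -> 305
Final: pos=(103,135.492), heading=305, 13 segment(s) drawn

Answer: 103 135.492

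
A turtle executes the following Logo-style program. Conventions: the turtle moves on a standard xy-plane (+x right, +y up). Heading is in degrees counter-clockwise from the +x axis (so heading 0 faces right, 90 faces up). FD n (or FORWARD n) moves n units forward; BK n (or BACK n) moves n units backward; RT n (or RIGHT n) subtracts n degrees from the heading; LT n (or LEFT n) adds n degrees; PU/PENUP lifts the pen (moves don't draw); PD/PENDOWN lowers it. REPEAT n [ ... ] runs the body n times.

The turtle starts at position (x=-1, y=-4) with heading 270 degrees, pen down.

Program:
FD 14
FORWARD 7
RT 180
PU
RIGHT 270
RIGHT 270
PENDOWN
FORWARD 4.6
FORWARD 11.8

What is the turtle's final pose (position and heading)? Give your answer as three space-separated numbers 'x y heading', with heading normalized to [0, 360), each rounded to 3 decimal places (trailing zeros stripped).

Answer: -1 -41.4 270

Derivation:
Executing turtle program step by step:
Start: pos=(-1,-4), heading=270, pen down
FD 14: (-1,-4) -> (-1,-18) [heading=270, draw]
FD 7: (-1,-18) -> (-1,-25) [heading=270, draw]
RT 180: heading 270 -> 90
PU: pen up
RT 270: heading 90 -> 180
RT 270: heading 180 -> 270
PD: pen down
FD 4.6: (-1,-25) -> (-1,-29.6) [heading=270, draw]
FD 11.8: (-1,-29.6) -> (-1,-41.4) [heading=270, draw]
Final: pos=(-1,-41.4), heading=270, 4 segment(s) drawn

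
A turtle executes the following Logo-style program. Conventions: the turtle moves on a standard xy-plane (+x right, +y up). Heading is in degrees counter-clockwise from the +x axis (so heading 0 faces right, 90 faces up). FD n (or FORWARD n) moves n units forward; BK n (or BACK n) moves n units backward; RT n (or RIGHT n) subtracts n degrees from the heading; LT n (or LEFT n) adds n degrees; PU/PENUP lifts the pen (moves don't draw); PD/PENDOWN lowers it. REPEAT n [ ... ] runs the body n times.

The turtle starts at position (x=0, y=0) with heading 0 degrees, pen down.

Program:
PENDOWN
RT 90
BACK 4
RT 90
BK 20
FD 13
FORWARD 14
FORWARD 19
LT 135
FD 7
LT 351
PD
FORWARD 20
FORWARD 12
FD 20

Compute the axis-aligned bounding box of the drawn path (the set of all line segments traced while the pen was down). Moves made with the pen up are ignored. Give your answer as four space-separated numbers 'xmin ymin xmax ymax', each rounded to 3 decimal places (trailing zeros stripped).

Executing turtle program step by step:
Start: pos=(0,0), heading=0, pen down
PD: pen down
RT 90: heading 0 -> 270
BK 4: (0,0) -> (0,4) [heading=270, draw]
RT 90: heading 270 -> 180
BK 20: (0,4) -> (20,4) [heading=180, draw]
FD 13: (20,4) -> (7,4) [heading=180, draw]
FD 14: (7,4) -> (-7,4) [heading=180, draw]
FD 19: (-7,4) -> (-26,4) [heading=180, draw]
LT 135: heading 180 -> 315
FD 7: (-26,4) -> (-21.05,-0.95) [heading=315, draw]
LT 351: heading 315 -> 306
PD: pen down
FD 20: (-21.05,-0.95) -> (-9.295,-17.13) [heading=306, draw]
FD 12: (-9.295,-17.13) -> (-2.241,-26.838) [heading=306, draw]
FD 20: (-2.241,-26.838) -> (9.515,-43.019) [heading=306, draw]
Final: pos=(9.515,-43.019), heading=306, 9 segment(s) drawn

Segment endpoints: x in {-26, -21.05, -9.295, -7, -2.241, 0, 0, 7, 9.515, 20}, y in {-43.019, -26.838, -17.13, -0.95, 0, 4, 4, 4, 4, 4}
xmin=-26, ymin=-43.019, xmax=20, ymax=4

Answer: -26 -43.019 20 4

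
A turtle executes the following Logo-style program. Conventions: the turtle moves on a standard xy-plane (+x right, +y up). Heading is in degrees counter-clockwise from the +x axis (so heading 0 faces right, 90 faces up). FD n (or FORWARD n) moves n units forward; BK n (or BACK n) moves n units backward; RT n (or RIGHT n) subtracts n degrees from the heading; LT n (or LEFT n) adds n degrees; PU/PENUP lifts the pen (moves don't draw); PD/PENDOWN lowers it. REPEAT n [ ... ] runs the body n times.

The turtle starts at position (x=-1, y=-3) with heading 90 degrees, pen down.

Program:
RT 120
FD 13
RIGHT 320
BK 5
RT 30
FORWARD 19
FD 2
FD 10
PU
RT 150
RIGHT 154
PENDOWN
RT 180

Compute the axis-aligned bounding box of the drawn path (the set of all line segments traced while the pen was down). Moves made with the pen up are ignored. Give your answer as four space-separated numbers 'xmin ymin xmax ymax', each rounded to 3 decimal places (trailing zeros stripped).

Answer: -1 -20.971 34.465 -3

Derivation:
Executing turtle program step by step:
Start: pos=(-1,-3), heading=90, pen down
RT 120: heading 90 -> 330
FD 13: (-1,-3) -> (10.258,-9.5) [heading=330, draw]
RT 320: heading 330 -> 10
BK 5: (10.258,-9.5) -> (5.334,-10.368) [heading=10, draw]
RT 30: heading 10 -> 340
FD 19: (5.334,-10.368) -> (23.188,-16.867) [heading=340, draw]
FD 2: (23.188,-16.867) -> (25.068,-17.551) [heading=340, draw]
FD 10: (25.068,-17.551) -> (34.465,-20.971) [heading=340, draw]
PU: pen up
RT 150: heading 340 -> 190
RT 154: heading 190 -> 36
PD: pen down
RT 180: heading 36 -> 216
Final: pos=(34.465,-20.971), heading=216, 5 segment(s) drawn

Segment endpoints: x in {-1, 5.334, 10.258, 23.188, 25.068, 34.465}, y in {-20.971, -17.551, -16.867, -10.368, -9.5, -3}
xmin=-1, ymin=-20.971, xmax=34.465, ymax=-3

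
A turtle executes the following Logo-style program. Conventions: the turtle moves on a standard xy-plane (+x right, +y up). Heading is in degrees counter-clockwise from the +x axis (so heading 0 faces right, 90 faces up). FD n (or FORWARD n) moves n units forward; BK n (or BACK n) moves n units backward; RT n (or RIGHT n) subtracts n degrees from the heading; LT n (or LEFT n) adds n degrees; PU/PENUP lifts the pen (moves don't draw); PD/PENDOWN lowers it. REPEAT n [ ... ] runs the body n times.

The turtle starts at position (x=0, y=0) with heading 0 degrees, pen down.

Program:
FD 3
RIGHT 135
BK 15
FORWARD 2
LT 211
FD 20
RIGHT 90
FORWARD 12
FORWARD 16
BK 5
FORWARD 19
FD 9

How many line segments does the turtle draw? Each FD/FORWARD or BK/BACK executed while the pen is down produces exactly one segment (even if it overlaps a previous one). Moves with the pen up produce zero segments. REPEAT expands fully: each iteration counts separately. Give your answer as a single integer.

Executing turtle program step by step:
Start: pos=(0,0), heading=0, pen down
FD 3: (0,0) -> (3,0) [heading=0, draw]
RT 135: heading 0 -> 225
BK 15: (3,0) -> (13.607,10.607) [heading=225, draw]
FD 2: (13.607,10.607) -> (12.192,9.192) [heading=225, draw]
LT 211: heading 225 -> 76
FD 20: (12.192,9.192) -> (17.031,28.598) [heading=76, draw]
RT 90: heading 76 -> 346
FD 12: (17.031,28.598) -> (28.674,25.695) [heading=346, draw]
FD 16: (28.674,25.695) -> (44.199,21.824) [heading=346, draw]
BK 5: (44.199,21.824) -> (39.348,23.034) [heading=346, draw]
FD 19: (39.348,23.034) -> (57.783,18.438) [heading=346, draw]
FD 9: (57.783,18.438) -> (66.516,16.26) [heading=346, draw]
Final: pos=(66.516,16.26), heading=346, 9 segment(s) drawn
Segments drawn: 9

Answer: 9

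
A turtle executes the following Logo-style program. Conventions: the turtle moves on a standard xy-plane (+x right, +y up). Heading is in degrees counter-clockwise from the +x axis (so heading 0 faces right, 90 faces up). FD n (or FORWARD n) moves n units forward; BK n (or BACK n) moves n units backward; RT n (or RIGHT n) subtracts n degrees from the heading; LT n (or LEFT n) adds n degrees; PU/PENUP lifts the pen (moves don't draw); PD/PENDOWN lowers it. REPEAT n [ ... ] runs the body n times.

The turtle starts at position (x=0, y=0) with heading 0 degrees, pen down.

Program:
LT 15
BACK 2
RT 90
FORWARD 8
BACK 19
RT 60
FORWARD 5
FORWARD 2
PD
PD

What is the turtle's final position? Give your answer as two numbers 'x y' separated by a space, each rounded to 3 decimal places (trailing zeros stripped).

Answer: -9.729 5.158

Derivation:
Executing turtle program step by step:
Start: pos=(0,0), heading=0, pen down
LT 15: heading 0 -> 15
BK 2: (0,0) -> (-1.932,-0.518) [heading=15, draw]
RT 90: heading 15 -> 285
FD 8: (-1.932,-0.518) -> (0.139,-8.245) [heading=285, draw]
BK 19: (0.139,-8.245) -> (-4.779,10.108) [heading=285, draw]
RT 60: heading 285 -> 225
FD 5: (-4.779,10.108) -> (-8.314,6.572) [heading=225, draw]
FD 2: (-8.314,6.572) -> (-9.729,5.158) [heading=225, draw]
PD: pen down
PD: pen down
Final: pos=(-9.729,5.158), heading=225, 5 segment(s) drawn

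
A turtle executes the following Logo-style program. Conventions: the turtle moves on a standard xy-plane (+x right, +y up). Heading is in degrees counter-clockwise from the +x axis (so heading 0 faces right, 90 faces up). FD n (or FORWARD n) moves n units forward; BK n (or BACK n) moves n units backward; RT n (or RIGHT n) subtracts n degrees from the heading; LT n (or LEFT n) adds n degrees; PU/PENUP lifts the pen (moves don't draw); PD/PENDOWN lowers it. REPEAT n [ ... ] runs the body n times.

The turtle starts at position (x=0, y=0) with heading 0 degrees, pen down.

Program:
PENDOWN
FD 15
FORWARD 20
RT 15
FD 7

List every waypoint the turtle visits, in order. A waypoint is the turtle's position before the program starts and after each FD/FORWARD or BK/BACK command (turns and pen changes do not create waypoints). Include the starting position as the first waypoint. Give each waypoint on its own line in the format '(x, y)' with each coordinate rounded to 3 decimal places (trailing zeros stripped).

Answer: (0, 0)
(15, 0)
(35, 0)
(41.761, -1.812)

Derivation:
Executing turtle program step by step:
Start: pos=(0,0), heading=0, pen down
PD: pen down
FD 15: (0,0) -> (15,0) [heading=0, draw]
FD 20: (15,0) -> (35,0) [heading=0, draw]
RT 15: heading 0 -> 345
FD 7: (35,0) -> (41.761,-1.812) [heading=345, draw]
Final: pos=(41.761,-1.812), heading=345, 3 segment(s) drawn
Waypoints (4 total):
(0, 0)
(15, 0)
(35, 0)
(41.761, -1.812)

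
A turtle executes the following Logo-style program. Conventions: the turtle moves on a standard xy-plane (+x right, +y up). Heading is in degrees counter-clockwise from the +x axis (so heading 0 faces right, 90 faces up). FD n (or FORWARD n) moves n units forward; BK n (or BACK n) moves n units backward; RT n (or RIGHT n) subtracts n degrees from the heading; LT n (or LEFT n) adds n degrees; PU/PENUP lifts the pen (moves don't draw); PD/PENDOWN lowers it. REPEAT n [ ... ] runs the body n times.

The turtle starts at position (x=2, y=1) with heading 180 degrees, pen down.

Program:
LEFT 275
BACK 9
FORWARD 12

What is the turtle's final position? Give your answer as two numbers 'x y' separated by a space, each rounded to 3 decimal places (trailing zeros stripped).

Answer: 1.739 3.989

Derivation:
Executing turtle program step by step:
Start: pos=(2,1), heading=180, pen down
LT 275: heading 180 -> 95
BK 9: (2,1) -> (2.784,-7.966) [heading=95, draw]
FD 12: (2.784,-7.966) -> (1.739,3.989) [heading=95, draw]
Final: pos=(1.739,3.989), heading=95, 2 segment(s) drawn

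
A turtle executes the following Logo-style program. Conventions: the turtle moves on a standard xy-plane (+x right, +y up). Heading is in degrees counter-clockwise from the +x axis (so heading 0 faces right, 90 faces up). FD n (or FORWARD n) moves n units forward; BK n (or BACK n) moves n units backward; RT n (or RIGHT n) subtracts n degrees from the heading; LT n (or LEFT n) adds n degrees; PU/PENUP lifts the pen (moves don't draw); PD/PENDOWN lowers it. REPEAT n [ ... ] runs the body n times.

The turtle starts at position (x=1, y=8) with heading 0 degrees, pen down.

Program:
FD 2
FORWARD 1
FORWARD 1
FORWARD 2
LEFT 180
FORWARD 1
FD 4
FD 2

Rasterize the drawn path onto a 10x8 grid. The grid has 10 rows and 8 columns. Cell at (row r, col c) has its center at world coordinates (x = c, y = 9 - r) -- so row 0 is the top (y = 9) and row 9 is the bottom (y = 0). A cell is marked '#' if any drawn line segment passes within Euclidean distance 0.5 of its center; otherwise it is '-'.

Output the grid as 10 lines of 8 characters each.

Answer: --------
########
--------
--------
--------
--------
--------
--------
--------
--------

Derivation:
Segment 0: (1,8) -> (3,8)
Segment 1: (3,8) -> (4,8)
Segment 2: (4,8) -> (5,8)
Segment 3: (5,8) -> (7,8)
Segment 4: (7,8) -> (6,8)
Segment 5: (6,8) -> (2,8)
Segment 6: (2,8) -> (0,8)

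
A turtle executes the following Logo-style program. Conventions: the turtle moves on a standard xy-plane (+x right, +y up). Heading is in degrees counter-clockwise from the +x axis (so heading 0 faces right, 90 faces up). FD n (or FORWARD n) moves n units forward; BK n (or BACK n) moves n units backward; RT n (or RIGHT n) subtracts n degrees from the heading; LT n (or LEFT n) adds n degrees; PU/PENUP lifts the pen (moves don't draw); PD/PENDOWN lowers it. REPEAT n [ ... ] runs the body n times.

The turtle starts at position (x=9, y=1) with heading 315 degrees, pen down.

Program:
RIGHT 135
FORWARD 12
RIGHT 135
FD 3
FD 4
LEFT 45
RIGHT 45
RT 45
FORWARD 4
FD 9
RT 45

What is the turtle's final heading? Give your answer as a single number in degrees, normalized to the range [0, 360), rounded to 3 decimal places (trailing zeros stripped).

Answer: 315

Derivation:
Executing turtle program step by step:
Start: pos=(9,1), heading=315, pen down
RT 135: heading 315 -> 180
FD 12: (9,1) -> (-3,1) [heading=180, draw]
RT 135: heading 180 -> 45
FD 3: (-3,1) -> (-0.879,3.121) [heading=45, draw]
FD 4: (-0.879,3.121) -> (1.95,5.95) [heading=45, draw]
LT 45: heading 45 -> 90
RT 45: heading 90 -> 45
RT 45: heading 45 -> 0
FD 4: (1.95,5.95) -> (5.95,5.95) [heading=0, draw]
FD 9: (5.95,5.95) -> (14.95,5.95) [heading=0, draw]
RT 45: heading 0 -> 315
Final: pos=(14.95,5.95), heading=315, 5 segment(s) drawn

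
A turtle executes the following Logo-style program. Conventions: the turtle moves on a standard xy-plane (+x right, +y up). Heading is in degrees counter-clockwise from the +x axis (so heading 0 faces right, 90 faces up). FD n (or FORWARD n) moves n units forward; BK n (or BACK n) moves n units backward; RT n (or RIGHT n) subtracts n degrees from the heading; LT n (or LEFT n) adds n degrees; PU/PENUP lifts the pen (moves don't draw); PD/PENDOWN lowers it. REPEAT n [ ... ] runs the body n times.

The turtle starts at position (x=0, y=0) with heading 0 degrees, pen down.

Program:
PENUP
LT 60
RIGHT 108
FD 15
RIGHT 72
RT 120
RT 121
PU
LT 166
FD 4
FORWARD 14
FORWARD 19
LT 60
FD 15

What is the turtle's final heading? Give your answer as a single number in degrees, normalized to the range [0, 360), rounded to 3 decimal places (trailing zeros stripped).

Answer: 225

Derivation:
Executing turtle program step by step:
Start: pos=(0,0), heading=0, pen down
PU: pen up
LT 60: heading 0 -> 60
RT 108: heading 60 -> 312
FD 15: (0,0) -> (10.037,-11.147) [heading=312, move]
RT 72: heading 312 -> 240
RT 120: heading 240 -> 120
RT 121: heading 120 -> 359
PU: pen up
LT 166: heading 359 -> 165
FD 4: (10.037,-11.147) -> (6.173,-10.112) [heading=165, move]
FD 14: (6.173,-10.112) -> (-7.35,-6.488) [heading=165, move]
FD 19: (-7.35,-6.488) -> (-25.702,-1.571) [heading=165, move]
LT 60: heading 165 -> 225
FD 15: (-25.702,-1.571) -> (-36.309,-12.177) [heading=225, move]
Final: pos=(-36.309,-12.177), heading=225, 0 segment(s) drawn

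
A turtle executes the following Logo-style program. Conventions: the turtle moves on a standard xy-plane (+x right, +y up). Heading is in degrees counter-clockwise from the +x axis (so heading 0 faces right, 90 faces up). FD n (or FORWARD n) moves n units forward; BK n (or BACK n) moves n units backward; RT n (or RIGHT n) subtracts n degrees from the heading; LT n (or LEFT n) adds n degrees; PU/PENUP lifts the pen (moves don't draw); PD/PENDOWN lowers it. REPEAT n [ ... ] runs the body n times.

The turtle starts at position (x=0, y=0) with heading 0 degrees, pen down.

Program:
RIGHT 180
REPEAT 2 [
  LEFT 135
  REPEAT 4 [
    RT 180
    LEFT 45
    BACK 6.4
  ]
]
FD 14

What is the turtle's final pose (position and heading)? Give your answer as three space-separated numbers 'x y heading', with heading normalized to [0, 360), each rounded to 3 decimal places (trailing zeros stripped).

Answer: 9.051 4.949 90

Derivation:
Executing turtle program step by step:
Start: pos=(0,0), heading=0, pen down
RT 180: heading 0 -> 180
REPEAT 2 [
  -- iteration 1/2 --
  LT 135: heading 180 -> 315
  REPEAT 4 [
    -- iteration 1/4 --
    RT 180: heading 315 -> 135
    LT 45: heading 135 -> 180
    BK 6.4: (0,0) -> (6.4,0) [heading=180, draw]
    -- iteration 2/4 --
    RT 180: heading 180 -> 0
    LT 45: heading 0 -> 45
    BK 6.4: (6.4,0) -> (1.875,-4.525) [heading=45, draw]
    -- iteration 3/4 --
    RT 180: heading 45 -> 225
    LT 45: heading 225 -> 270
    BK 6.4: (1.875,-4.525) -> (1.875,1.875) [heading=270, draw]
    -- iteration 4/4 --
    RT 180: heading 270 -> 90
    LT 45: heading 90 -> 135
    BK 6.4: (1.875,1.875) -> (6.4,-2.651) [heading=135, draw]
  ]
  -- iteration 2/2 --
  LT 135: heading 135 -> 270
  REPEAT 4 [
    -- iteration 1/4 --
    RT 180: heading 270 -> 90
    LT 45: heading 90 -> 135
    BK 6.4: (6.4,-2.651) -> (10.925,-7.176) [heading=135, draw]
    -- iteration 2/4 --
    RT 180: heading 135 -> 315
    LT 45: heading 315 -> 0
    BK 6.4: (10.925,-7.176) -> (4.525,-7.176) [heading=0, draw]
    -- iteration 3/4 --
    RT 180: heading 0 -> 180
    LT 45: heading 180 -> 225
    BK 6.4: (4.525,-7.176) -> (9.051,-2.651) [heading=225, draw]
    -- iteration 4/4 --
    RT 180: heading 225 -> 45
    LT 45: heading 45 -> 90
    BK 6.4: (9.051,-2.651) -> (9.051,-9.051) [heading=90, draw]
  ]
]
FD 14: (9.051,-9.051) -> (9.051,4.949) [heading=90, draw]
Final: pos=(9.051,4.949), heading=90, 9 segment(s) drawn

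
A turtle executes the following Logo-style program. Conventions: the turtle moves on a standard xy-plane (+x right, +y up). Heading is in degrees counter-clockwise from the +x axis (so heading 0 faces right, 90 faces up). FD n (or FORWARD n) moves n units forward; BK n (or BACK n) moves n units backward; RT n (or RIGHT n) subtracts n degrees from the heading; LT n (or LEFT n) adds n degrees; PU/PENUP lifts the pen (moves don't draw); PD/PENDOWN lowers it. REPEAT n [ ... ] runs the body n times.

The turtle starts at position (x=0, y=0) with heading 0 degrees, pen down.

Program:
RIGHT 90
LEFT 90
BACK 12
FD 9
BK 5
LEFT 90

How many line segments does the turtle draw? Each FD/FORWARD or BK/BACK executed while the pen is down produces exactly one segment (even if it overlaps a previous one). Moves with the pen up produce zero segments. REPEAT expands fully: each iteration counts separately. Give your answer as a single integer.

Answer: 3

Derivation:
Executing turtle program step by step:
Start: pos=(0,0), heading=0, pen down
RT 90: heading 0 -> 270
LT 90: heading 270 -> 0
BK 12: (0,0) -> (-12,0) [heading=0, draw]
FD 9: (-12,0) -> (-3,0) [heading=0, draw]
BK 5: (-3,0) -> (-8,0) [heading=0, draw]
LT 90: heading 0 -> 90
Final: pos=(-8,0), heading=90, 3 segment(s) drawn
Segments drawn: 3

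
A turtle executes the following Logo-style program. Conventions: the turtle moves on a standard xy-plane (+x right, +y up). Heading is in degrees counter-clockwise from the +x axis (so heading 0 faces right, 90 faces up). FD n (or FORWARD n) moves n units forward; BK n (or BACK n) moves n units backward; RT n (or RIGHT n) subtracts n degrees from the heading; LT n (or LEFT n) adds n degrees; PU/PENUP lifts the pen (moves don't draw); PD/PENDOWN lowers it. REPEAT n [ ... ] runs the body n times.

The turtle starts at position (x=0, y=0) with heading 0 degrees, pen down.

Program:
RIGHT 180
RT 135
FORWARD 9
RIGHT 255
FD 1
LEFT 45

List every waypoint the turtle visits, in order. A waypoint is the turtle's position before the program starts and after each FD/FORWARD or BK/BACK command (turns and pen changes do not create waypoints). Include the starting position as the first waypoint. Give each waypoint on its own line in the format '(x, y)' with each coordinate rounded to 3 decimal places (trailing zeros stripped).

Executing turtle program step by step:
Start: pos=(0,0), heading=0, pen down
RT 180: heading 0 -> 180
RT 135: heading 180 -> 45
FD 9: (0,0) -> (6.364,6.364) [heading=45, draw]
RT 255: heading 45 -> 150
FD 1: (6.364,6.364) -> (5.498,6.864) [heading=150, draw]
LT 45: heading 150 -> 195
Final: pos=(5.498,6.864), heading=195, 2 segment(s) drawn
Waypoints (3 total):
(0, 0)
(6.364, 6.364)
(5.498, 6.864)

Answer: (0, 0)
(6.364, 6.364)
(5.498, 6.864)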